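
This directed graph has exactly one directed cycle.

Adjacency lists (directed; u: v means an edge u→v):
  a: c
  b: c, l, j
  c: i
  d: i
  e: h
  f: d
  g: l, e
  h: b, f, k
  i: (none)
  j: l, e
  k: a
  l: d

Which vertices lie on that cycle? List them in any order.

b, e, h, j

DFS with gray/black marking from e:
e gray
  h gray
    b gray
      c gray
        i gray
        i black
      c black
      l gray
        d gray
          d→i: i black — skip
        d black
      l black
      j gray
        j→l: l black — skip
        j→e: e is gray → back edge
Back edge closes the cycle e → h → b → j → e; its vertices are {b, e, h, j}.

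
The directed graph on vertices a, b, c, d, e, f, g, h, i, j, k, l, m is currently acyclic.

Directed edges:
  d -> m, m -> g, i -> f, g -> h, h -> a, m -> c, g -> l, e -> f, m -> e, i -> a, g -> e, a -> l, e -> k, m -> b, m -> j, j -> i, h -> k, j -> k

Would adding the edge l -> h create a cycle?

Adding l→h creates a cycle iff h can already reach l.
Path from h: h → a → l.
So h → … → l → h is a cycle.

Yes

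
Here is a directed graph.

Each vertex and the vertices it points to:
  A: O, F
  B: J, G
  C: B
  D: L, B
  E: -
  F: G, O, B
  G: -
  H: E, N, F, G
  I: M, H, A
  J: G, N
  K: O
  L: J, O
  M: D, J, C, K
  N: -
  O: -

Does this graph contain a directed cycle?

DFS with white/gray/black marking, starting from F:
F gray
  G gray
  G black
  O gray
  O black
  B gray
    J gray
      J→G: G black — skip
      N gray
      N black
    J black
    B→G: G black — skip
  B black
F black
A gray
  A→O: O black — skip
  A→F: F black — skip
A black
C gray
  C→B: B black — skip
C black
D gray
  L gray
    L→J: J black — skip
    L→O: O black — skip
  L black
  D→B: B black — skip
D black
E gray
E black
H gray
  H→E: E black — skip
  H→N: N black — skip
  H→F: F black — skip
  H→G: G black — skip
H black
I gray
  M gray
    M→D: D black — skip
    M→J: J black — skip
    M→C: C black — skip
    K gray
      K→O: O black — skip
    K black
  M black
  I→H: H black — skip
  I→A: A black — skip
I black
Every edge goes to a white or black vertex — no back edge, so the graph is acyclic.

No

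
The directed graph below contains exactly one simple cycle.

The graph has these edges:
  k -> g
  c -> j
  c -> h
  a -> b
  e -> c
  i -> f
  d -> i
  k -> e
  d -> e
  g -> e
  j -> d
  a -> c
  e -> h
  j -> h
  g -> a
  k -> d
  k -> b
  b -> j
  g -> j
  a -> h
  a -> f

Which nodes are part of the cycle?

DFS with gray/black marking from d:
d gray
  e gray
    c gray
      h gray
      h black
      j gray
        j→h: h black — skip
        j→d: d is gray → back edge
Back edge closes the cycle d → e → c → j → d; its vertices are {c, d, e, j}.

c, d, e, j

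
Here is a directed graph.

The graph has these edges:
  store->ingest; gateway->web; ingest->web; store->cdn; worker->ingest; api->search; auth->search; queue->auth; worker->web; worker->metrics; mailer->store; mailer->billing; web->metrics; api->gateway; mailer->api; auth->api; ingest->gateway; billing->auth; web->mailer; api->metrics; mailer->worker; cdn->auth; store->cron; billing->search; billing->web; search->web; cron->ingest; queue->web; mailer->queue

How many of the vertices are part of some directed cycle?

A vertex is on a directed cycle iff it belongs to a strongly connected component of size ≥ 2 (or has a self-loop).
The vertices on cycles are {api, cdn, web, auth, cron, queue, store, ingest, mailer, search, worker, billing, gateway} — 13 in total.

13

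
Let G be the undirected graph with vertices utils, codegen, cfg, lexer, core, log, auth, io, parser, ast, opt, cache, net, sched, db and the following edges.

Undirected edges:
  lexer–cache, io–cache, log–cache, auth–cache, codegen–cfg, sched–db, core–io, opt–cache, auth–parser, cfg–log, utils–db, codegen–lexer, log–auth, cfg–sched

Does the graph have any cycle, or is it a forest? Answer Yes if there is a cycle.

DFS, tracking each vertex's parent; an edge to a visited non-parent vertex closes a cycle.
Start from io:
visit io (parent –)
  visit cache (parent io)
    cache–io: parent, skip
    visit lexer (parent cache)
      visit codegen (parent lexer)
        visit cfg (parent codegen)
          visit log (parent cfg)
            log–cfg: parent, skip
            visit auth (parent log)
              auth–cache: cache visited and ≠ parent → cycle
Cycle: cache – lexer – codegen – cfg – log – auth – cache.

Yes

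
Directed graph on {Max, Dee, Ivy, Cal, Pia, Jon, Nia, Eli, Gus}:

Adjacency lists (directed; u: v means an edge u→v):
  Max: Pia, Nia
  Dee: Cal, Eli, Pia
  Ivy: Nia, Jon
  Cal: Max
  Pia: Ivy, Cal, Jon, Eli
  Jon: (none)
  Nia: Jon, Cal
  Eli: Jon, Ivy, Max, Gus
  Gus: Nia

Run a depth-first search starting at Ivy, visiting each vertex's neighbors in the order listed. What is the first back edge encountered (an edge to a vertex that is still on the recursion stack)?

Pia->Ivy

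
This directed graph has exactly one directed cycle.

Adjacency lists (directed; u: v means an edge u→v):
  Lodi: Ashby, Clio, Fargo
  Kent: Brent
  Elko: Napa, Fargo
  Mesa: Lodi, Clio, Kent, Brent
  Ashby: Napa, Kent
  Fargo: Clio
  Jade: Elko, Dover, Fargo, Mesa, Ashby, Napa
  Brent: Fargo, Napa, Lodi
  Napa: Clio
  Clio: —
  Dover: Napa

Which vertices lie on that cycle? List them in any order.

Kent, Lodi, Ashby, Brent

DFS with gray/black marking from Kent:
Kent gray
  Brent gray
    Fargo gray
      Clio gray
      Clio black
    Fargo black
    Napa gray
      Napa→Clio: Clio black — skip
    Napa black
    Lodi gray
      Ashby gray
        Ashby→Napa: Napa black — skip
        Ashby→Kent: Kent is gray → back edge
Back edge closes the cycle Kent → Brent → Lodi → Ashby → Kent; its vertices are {Kent, Lodi, Ashby, Brent}.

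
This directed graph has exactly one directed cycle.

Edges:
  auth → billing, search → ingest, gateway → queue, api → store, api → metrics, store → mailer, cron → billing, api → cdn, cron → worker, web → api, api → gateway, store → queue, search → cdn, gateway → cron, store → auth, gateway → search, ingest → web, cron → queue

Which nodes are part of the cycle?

api, web, ingest, search, gateway

DFS with gray/black marking from web:
web gray
  api gray
    store gray
      mailer gray
      mailer black
      auth gray
        billing gray
        billing black
      auth black
      queue gray
      queue black
    store black
    gateway gray
      cron gray
        worker gray
        worker black
        cron→billing: billing black — skip
        cron→queue: queue black — skip
      cron black
      gateway→queue: queue black — skip
      search gray
        cdn gray
        cdn black
        ingest gray
          ingest→web: web is gray → back edge
Back edge closes the cycle web → api → gateway → search → ingest → web; its vertices are {api, web, ingest, search, gateway}.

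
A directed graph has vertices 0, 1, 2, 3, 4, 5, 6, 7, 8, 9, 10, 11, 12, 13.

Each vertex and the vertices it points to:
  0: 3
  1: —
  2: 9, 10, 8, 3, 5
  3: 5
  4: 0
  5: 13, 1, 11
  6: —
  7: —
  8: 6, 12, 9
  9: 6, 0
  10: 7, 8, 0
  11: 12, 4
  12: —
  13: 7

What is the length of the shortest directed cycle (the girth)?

5

For each vertex v, BFS finds the shortest path from v back to v.
The shortest such closed walk is 3 → 5 → 11 → 4 → 0 → 3, length 5.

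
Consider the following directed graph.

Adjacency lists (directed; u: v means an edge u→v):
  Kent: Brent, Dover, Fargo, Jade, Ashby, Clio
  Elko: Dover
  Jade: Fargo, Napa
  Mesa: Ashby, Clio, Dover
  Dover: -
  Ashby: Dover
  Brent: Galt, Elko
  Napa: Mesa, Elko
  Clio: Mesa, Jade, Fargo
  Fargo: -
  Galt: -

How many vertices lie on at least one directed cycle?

A vertex is on a directed cycle iff it belongs to a strongly connected component of size ≥ 2 (or has a self-loop).
The vertices on cycles are {Clio, Jade, Mesa, Napa} — 4 in total.

4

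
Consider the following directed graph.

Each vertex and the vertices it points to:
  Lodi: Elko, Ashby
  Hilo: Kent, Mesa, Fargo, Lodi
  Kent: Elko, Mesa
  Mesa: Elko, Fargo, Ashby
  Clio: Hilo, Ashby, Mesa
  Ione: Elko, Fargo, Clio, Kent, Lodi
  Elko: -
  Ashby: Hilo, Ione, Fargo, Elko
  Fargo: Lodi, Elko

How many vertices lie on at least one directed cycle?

A vertex is on a directed cycle iff it belongs to a strongly connected component of size ≥ 2 (or has a self-loop).
The vertices on cycles are {Clio, Hilo, Ione, Kent, Lodi, Mesa, Ashby, Fargo} — 8 in total.

8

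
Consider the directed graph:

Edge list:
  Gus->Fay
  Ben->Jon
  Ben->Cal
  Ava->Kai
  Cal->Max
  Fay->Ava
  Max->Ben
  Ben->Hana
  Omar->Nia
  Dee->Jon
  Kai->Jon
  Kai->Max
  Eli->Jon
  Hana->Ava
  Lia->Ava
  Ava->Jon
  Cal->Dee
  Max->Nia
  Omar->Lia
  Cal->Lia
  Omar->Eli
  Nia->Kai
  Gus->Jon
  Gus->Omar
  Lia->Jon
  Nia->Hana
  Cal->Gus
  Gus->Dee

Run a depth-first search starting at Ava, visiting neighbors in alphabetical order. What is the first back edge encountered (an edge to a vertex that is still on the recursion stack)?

Fay->Ava

DFS from Ava (visiting neighbors in alphabetical order); mark gray on enter, black on exit:
Ava gray
  Jon gray
  Jon black
  Kai gray
    Kai→Jon: Jon black — skip
    Max gray
      Ben gray
        Cal gray
          Dee gray
            Dee→Jon: Jon black — skip
          Dee black
          Gus gray
            Gus→Dee: Dee black — skip
            Fay gray
              Fay→Ava: Ava is gray → back edge
First back edge: Fay → Ava.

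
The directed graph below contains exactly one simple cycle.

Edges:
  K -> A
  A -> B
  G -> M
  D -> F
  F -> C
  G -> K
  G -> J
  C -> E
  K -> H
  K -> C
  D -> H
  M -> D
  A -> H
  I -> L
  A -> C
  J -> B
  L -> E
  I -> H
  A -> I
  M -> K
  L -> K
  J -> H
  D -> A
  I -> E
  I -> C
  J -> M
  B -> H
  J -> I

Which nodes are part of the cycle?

DFS with gray/black marking from K:
K gray
  H gray
  H black
  C gray
    E gray
    E black
  C black
  A gray
    B gray
      B→H: H black — skip
    B black
    A→C: C black — skip
    I gray
      I→H: H black — skip
      I→C: C black — skip
      I→E: E black — skip
      L gray
        L→E: E black — skip
        L→K: K is gray → back edge
Back edge closes the cycle K → A → I → L → K; its vertices are {A, I, K, L}.

A, I, K, L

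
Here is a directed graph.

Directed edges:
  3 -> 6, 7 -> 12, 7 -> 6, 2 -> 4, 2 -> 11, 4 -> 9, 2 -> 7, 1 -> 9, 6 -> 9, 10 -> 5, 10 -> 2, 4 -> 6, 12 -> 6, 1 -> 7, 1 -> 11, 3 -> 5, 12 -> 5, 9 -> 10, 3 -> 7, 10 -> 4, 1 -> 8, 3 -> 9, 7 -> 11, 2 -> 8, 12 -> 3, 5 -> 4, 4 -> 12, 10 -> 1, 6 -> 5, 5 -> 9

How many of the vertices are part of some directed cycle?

A vertex is on a directed cycle iff it belongs to a strongly connected component of size ≥ 2 (or has a self-loop).
The vertices on cycles are {1, 2, 3, 4, 5, 6, 7, 9, 10, 12} — 10 in total.

10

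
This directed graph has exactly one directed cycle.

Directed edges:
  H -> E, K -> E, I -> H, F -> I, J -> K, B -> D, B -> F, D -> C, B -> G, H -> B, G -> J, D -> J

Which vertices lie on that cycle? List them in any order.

DFS with gray/black marking from B:
B gray
  D gray
    J gray
      K gray
        E gray
        E black
      K black
    J black
    C gray
    C black
  D black
  F gray
    I gray
      H gray
        H→B: B is gray → back edge
Back edge closes the cycle B → F → I → H → B; its vertices are {B, F, H, I}.

B, F, H, I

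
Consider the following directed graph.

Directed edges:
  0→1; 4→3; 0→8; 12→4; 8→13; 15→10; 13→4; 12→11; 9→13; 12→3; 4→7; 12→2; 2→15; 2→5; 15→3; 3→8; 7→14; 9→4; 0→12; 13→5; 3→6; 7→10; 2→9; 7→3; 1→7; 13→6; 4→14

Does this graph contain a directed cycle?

Yes

DFS with white/gray/black marking, starting from 2:
2 gray
  5 gray
  5 black
  9 gray
    13 gray
      6 gray
      6 black
      13→5: 5 black — skip
      4 gray
        3 gray
          3→6: 6 black — skip
          8 gray
            8→13: 13 is gray → back edge
Back edge found, so a cycle exists: 13 → 4 → 3 → 8 → 13.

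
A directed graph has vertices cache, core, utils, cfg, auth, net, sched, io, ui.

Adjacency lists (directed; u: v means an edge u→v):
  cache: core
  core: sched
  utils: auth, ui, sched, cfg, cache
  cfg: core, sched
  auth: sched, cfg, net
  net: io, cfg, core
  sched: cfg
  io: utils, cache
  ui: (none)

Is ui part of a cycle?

No

ui lies on a cycle iff there is a path from ui back to itself.
Exploring from ui, it never reaches itself; equivalently, its strongly connected component is a singleton.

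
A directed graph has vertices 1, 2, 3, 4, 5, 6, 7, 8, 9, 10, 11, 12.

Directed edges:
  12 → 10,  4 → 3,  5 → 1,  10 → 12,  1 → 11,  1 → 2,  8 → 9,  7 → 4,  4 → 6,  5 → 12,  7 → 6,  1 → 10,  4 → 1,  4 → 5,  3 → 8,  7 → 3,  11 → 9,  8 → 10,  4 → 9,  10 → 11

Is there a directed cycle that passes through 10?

Yes

10 is on a cycle iff 10 can reach itself via ≥1 edge.
10 → 12 → 10 — yes.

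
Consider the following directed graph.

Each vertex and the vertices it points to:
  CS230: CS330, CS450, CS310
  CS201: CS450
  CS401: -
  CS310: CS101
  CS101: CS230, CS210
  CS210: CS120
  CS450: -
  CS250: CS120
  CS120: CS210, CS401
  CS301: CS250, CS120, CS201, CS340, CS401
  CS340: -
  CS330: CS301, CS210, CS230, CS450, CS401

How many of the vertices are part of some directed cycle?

A vertex is on a directed cycle iff it belongs to a strongly connected component of size ≥ 2 (or has a self-loop).
The vertices on cycles are {CS101, CS120, CS210, CS230, CS310, CS330} — 6 in total.

6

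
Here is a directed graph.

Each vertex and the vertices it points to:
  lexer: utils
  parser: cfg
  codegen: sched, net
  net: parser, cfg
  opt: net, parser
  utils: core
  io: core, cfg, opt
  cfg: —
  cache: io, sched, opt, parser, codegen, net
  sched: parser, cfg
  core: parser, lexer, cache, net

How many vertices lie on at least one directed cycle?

A vertex is on a directed cycle iff it belongs to a strongly connected component of size ≥ 2 (or has a self-loop).
The vertices on cycles are {io, core, cache, lexer, utils} — 5 in total.

5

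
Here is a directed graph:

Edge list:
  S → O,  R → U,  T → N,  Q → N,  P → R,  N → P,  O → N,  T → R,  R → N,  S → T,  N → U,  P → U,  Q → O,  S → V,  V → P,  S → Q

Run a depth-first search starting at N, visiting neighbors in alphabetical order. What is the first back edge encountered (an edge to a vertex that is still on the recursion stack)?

DFS from N (visiting neighbors in alphabetical order); mark gray on enter, black on exit:
N gray
  P gray
    R gray
      R→N: N is gray → back edge
First back edge: R → N.

R->N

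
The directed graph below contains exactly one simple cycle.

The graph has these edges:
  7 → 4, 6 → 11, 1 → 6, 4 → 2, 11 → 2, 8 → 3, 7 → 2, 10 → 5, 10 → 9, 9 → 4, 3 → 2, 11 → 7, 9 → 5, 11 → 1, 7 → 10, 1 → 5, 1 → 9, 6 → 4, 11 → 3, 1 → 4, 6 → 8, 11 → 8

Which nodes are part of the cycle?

1, 6, 11

DFS with gray/black marking from 11:
11 gray
  1 gray
    5 gray
    5 black
    4 gray
      2 gray
      2 black
    4 black
    9 gray
      9→4: 4 black — skip
      9→5: 5 black — skip
    9 black
    6 gray
      6→4: 4 black — skip
      8 gray
        3 gray
          3→2: 2 black — skip
        3 black
      8 black
      6→11: 11 is gray → back edge
Back edge closes the cycle 11 → 1 → 6 → 11; its vertices are {1, 6, 11}.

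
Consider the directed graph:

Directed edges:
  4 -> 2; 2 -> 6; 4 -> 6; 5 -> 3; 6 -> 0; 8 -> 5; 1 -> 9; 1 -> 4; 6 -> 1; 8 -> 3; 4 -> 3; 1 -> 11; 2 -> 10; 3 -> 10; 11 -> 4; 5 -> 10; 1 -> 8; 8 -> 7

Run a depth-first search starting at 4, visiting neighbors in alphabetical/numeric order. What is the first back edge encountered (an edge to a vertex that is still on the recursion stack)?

1->4

DFS from 4 (visiting neighbors in alphabetical/numeric order); mark gray on enter, black on exit:
4 gray
  2 gray
    6 gray
      0 gray
      0 black
      1 gray
        1→4: 4 is gray → back edge
First back edge: 1 → 4.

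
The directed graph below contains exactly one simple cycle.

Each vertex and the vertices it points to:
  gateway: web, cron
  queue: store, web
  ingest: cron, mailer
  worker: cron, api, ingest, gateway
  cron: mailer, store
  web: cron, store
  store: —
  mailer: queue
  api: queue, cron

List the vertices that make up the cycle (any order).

web, cron, queue, mailer

DFS with gray/black marking from cron:
cron gray
  mailer gray
    queue gray
      store gray
      store black
      web gray
        web→cron: cron is gray → back edge
Back edge closes the cycle cron → mailer → queue → web → cron; its vertices are {web, cron, queue, mailer}.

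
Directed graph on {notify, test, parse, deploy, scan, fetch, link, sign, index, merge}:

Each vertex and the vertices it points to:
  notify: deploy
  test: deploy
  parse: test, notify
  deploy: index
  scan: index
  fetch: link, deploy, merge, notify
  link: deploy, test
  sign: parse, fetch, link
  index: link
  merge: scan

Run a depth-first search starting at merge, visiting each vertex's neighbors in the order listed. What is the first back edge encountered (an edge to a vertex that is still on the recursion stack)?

deploy->index

DFS from merge (visiting each vertex's neighbors in the order listed); mark gray on enter, black on exit:
merge gray
  scan gray
    index gray
      link gray
        deploy gray
          deploy→index: index is gray → back edge
First back edge: deploy → index.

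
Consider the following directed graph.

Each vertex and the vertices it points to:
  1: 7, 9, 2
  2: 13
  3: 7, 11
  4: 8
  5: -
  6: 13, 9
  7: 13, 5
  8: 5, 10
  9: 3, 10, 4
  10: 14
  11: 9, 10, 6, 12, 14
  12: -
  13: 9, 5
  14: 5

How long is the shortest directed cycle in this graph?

For each vertex v, BFS finds the shortest path from v back to v.
The shortest such closed walk is 9 → 3 → 11 → 9, length 3.

3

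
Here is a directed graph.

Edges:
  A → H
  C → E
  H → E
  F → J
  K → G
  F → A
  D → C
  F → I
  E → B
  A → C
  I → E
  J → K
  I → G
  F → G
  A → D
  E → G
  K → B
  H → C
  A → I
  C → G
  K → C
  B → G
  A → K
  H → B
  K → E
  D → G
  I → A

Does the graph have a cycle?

DFS with white/gray/black marking, starting from G:
G gray
G black
A gray
  D gray
    D→G: G black — skip
    C gray
      C→G: G black — skip
      E gray
        E→G: G black — skip
        B gray
          B→G: G black — skip
        B black
      E black
    C black
  D black
  A→C: C black — skip
  H gray
    H→B: B black — skip
    H→E: E black — skip
    H→C: C black — skip
  H black
  I gray
    I→A: A is gray → back edge
Back edge found, so a cycle exists: A → I → A.

Yes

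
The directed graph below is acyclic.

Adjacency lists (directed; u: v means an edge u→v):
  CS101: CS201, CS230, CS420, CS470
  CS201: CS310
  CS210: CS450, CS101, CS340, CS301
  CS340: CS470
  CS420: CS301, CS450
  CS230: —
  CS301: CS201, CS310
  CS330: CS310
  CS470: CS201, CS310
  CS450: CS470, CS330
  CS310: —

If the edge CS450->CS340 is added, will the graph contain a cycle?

Adding CS450→CS340 creates a cycle iff CS340 can already reach CS450.
Explore from CS340: no path reaches CS450. The graph stays acyclic.

No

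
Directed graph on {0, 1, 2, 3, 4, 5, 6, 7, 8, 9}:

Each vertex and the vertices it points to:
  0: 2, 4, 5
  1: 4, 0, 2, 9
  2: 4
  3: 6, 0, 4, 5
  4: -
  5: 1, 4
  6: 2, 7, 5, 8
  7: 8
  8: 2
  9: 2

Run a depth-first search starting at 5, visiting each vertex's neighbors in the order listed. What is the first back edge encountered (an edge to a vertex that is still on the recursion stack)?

0->5

DFS from 5 (visiting each vertex's neighbors in the order listed); mark gray on enter, black on exit:
5 gray
  1 gray
    4 gray
    4 black
    0 gray
      2 gray
        2→4: 4 black — skip
      2 black
      0→4: 4 black — skip
      0→5: 5 is gray → back edge
First back edge: 0 → 5.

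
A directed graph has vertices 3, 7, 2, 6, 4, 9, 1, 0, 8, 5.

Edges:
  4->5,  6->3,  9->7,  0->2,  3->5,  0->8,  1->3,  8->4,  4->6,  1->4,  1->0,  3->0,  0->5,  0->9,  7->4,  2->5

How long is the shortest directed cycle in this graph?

5

For each vertex v, BFS finds the shortest path from v back to v.
The shortest such closed walk is 0 → 8 → 4 → 6 → 3 → 0, length 5.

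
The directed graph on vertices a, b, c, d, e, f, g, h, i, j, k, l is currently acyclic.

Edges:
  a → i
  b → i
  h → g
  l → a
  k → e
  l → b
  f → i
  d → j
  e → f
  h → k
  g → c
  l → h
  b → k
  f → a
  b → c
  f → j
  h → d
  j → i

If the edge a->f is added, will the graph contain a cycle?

Yes

Adding a→f creates a cycle iff f can already reach a.
Path from f: f → a.
So f → … → a → f is a cycle.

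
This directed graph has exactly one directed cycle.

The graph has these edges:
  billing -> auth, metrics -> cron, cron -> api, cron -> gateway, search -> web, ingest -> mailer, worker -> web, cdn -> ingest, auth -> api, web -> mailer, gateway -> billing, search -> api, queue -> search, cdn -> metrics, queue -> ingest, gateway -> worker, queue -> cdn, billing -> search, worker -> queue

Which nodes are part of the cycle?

cdn, cron, queue, worker, gateway, metrics

DFS with gray/black marking from cron:
cron gray
  api gray
  api black
  gateway gray
    worker gray
      web gray
        mailer gray
        mailer black
      web black
      queue gray
        cdn gray
          ingest gray
            ingest→mailer: mailer black — skip
          ingest black
          metrics gray
            metrics→cron: cron is gray → back edge
Back edge closes the cycle cron → gateway → worker → queue → cdn → metrics → cron; its vertices are {cdn, cron, queue, worker, gateway, metrics}.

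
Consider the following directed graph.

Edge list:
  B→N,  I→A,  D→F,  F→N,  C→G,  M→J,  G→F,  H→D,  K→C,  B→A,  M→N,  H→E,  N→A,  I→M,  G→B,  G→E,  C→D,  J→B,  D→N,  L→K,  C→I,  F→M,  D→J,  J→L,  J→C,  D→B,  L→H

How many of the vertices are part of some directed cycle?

10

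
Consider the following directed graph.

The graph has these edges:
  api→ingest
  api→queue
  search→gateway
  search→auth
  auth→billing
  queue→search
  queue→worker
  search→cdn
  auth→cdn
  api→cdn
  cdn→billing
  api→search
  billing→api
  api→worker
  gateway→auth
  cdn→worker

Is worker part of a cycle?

worker lies on a cycle iff there is a path from worker back to itself.
Exploring from worker, it never reaches itself; equivalently, its strongly connected component is a singleton.

No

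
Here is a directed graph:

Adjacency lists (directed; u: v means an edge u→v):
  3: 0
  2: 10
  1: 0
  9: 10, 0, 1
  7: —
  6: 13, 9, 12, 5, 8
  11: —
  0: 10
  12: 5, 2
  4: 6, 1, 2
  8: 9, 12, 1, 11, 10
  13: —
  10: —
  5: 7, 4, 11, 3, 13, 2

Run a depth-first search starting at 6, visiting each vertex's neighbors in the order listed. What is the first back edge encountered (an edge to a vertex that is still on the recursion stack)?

4->6

DFS from 6 (visiting each vertex's neighbors in the order listed); mark gray on enter, black on exit:
6 gray
  13 gray
  13 black
  9 gray
    10 gray
    10 black
    0 gray
      0→10: 10 black — skip
    0 black
    1 gray
      1→0: 0 black — skip
    1 black
  9 black
  12 gray
    5 gray
      7 gray
      7 black
      4 gray
        4→6: 6 is gray → back edge
First back edge: 4 → 6.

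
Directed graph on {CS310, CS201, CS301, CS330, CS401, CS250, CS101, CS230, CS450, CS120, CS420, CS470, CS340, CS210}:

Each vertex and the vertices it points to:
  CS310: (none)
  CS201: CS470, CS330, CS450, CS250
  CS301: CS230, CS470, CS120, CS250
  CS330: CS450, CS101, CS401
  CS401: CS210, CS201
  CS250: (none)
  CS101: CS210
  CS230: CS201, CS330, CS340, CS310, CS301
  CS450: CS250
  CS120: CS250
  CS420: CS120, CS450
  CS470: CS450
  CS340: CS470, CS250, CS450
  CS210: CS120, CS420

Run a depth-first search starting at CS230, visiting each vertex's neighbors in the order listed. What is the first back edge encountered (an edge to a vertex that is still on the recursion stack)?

CS401->CS201

DFS from CS230 (visiting each vertex's neighbors in the order listed); mark gray on enter, black on exit:
CS230 gray
  CS201 gray
    CS470 gray
      CS450 gray
        CS250 gray
        CS250 black
      CS450 black
    CS470 black
    CS330 gray
      CS330→CS450: CS450 black — skip
      CS101 gray
        CS210 gray
          CS120 gray
            CS120→CS250: CS250 black — skip
          CS120 black
          CS420 gray
            CS420→CS120: CS120 black — skip
            CS420→CS450: CS450 black — skip
          CS420 black
        CS210 black
      CS101 black
      CS401 gray
        CS401→CS210: CS210 black — skip
        CS401→CS201: CS201 is gray → back edge
First back edge: CS401 → CS201.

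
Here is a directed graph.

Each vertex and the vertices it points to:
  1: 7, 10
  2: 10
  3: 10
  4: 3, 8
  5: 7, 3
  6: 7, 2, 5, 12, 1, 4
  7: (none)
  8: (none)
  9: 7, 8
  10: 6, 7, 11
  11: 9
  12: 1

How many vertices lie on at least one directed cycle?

A vertex is on a directed cycle iff it belongs to a strongly connected component of size ≥ 2 (or has a self-loop).
The vertices on cycles are {1, 2, 3, 4, 5, 6, 10, 12} — 8 in total.

8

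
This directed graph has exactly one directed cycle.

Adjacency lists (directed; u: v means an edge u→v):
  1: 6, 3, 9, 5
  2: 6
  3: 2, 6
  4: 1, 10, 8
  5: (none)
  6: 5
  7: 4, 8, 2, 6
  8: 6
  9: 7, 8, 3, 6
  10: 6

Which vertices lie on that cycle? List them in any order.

DFS with gray/black marking from 4:
4 gray
  1 gray
    6 gray
      5 gray
      5 black
    6 black
    3 gray
      2 gray
        2→6: 6 black — skip
      2 black
      3→6: 6 black — skip
    3 black
    9 gray
      7 gray
        7→4: 4 is gray → back edge
Back edge closes the cycle 4 → 1 → 9 → 7 → 4; its vertices are {1, 4, 7, 9}.

1, 4, 7, 9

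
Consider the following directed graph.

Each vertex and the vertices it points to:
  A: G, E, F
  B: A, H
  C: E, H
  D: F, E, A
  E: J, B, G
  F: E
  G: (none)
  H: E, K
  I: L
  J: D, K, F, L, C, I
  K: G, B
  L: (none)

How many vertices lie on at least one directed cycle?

9

A vertex is on a directed cycle iff it belongs to a strongly connected component of size ≥ 2 (or has a self-loop).
The vertices on cycles are {A, B, C, D, E, F, H, J, K} — 9 in total.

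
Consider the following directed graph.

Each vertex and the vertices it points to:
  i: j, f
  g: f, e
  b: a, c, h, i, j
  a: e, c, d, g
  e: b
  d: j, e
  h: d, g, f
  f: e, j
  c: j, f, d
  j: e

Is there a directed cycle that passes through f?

f is on a cycle iff f can reach itself via ≥1 edge.
f → e → b → c → f — yes.

Yes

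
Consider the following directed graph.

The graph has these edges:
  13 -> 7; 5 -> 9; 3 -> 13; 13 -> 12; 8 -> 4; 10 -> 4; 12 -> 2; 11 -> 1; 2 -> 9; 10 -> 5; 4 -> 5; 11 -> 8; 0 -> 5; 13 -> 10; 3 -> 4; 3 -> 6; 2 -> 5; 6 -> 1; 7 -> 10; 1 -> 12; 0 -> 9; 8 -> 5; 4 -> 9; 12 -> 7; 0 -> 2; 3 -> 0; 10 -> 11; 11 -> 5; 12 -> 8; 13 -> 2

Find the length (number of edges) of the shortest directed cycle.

5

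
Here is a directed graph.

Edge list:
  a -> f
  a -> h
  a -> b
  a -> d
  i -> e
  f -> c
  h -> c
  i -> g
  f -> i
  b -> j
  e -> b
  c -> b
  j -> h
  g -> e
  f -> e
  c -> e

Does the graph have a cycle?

Yes

DFS with white/gray/black marking, starting from c:
c gray
  e gray
    b gray
      j gray
        h gray
          h→c: c is gray → back edge
Back edge found, so a cycle exists: c → e → b → j → h → c.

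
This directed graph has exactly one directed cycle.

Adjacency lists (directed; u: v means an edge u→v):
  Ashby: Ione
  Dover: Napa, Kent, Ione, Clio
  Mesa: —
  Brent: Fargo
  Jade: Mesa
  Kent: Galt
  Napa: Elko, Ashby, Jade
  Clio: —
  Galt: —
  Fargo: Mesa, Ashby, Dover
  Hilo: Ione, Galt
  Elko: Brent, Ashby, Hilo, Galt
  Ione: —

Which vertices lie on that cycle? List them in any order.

Elko, Napa, Brent, Dover, Fargo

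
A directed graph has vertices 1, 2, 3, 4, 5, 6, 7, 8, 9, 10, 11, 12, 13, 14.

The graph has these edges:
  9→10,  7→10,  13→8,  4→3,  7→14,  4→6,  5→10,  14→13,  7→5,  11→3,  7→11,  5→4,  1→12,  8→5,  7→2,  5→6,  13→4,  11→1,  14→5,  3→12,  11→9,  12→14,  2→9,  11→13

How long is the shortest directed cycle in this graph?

For each vertex v, BFS finds the shortest path from v back to v.
The shortest such closed walk is 3 → 12 → 14 → 13 → 4 → 3, length 5.

5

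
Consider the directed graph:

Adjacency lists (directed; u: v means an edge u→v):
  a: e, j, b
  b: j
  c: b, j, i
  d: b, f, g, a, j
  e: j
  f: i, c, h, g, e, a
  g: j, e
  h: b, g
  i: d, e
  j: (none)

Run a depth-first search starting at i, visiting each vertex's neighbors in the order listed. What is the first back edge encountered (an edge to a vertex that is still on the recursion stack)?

f->i

DFS from i (visiting each vertex's neighbors in the order listed); mark gray on enter, black on exit:
i gray
  d gray
    b gray
      j gray
      j black
    b black
    f gray
      f→i: i is gray → back edge
First back edge: f → i.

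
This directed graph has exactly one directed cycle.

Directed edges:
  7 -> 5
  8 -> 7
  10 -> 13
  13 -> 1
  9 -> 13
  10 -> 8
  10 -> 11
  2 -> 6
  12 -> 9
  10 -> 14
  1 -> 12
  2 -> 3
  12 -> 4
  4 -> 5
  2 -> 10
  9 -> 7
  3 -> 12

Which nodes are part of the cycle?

1, 9, 12, 13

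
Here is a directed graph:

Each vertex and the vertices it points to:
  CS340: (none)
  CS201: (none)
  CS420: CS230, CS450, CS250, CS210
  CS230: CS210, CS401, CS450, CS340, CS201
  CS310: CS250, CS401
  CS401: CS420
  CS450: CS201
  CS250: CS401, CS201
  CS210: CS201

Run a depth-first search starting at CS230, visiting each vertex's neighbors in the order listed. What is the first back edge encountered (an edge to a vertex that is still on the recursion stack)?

CS420->CS230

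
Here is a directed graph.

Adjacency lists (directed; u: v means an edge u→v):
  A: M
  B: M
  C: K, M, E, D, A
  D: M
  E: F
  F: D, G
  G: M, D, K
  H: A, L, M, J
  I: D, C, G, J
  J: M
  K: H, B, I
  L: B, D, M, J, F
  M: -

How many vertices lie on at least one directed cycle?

A vertex is on a directed cycle iff it belongs to a strongly connected component of size ≥ 2 (or has a self-loop).
The vertices on cycles are {C, E, F, G, H, I, K, L} — 8 in total.

8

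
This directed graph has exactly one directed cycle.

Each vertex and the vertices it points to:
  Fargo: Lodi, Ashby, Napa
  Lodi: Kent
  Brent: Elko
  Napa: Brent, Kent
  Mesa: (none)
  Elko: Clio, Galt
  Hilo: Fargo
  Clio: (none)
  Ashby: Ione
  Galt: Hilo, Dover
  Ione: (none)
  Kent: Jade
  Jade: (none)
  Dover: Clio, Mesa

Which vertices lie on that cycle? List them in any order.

Elko, Galt, Hilo, Napa, Brent, Fargo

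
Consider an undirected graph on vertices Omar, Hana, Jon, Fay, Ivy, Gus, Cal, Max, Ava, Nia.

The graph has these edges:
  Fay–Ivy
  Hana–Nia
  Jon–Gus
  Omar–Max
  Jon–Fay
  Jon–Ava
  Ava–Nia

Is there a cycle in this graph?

No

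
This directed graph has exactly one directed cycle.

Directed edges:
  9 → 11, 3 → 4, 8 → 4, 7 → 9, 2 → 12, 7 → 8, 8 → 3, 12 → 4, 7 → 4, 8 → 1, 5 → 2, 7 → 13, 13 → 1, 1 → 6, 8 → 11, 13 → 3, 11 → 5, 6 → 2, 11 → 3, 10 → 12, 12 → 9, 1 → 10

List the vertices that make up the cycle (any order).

2, 5, 9, 11, 12

DFS with gray/black marking from 9:
9 gray
  11 gray
    5 gray
      2 gray
        12 gray
          4 gray
          4 black
          12→9: 9 is gray → back edge
Back edge closes the cycle 9 → 11 → 5 → 2 → 12 → 9; its vertices are {2, 5, 9, 11, 12}.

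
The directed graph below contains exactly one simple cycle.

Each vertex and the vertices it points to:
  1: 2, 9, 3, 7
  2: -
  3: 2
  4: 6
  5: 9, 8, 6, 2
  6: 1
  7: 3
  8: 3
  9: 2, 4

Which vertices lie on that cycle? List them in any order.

DFS with gray/black marking from 6:
6 gray
  1 gray
    2 gray
    2 black
    9 gray
      9→2: 2 black — skip
      4 gray
        4→6: 6 is gray → back edge
Back edge closes the cycle 6 → 1 → 9 → 4 → 6; its vertices are {1, 4, 6, 9}.

1, 4, 6, 9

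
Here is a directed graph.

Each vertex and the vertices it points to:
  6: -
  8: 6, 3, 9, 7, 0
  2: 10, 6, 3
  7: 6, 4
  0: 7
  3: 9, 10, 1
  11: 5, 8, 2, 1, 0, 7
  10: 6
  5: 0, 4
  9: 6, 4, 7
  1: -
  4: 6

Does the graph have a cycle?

DFS with white/gray/black marking, starting from 0:
0 gray
  7 gray
    6 gray
    6 black
    4 gray
      4→6: 6 black — skip
    4 black
  7 black
0 black
8 gray
  8→6: 6 black — skip
  3 gray
    9 gray
      9→6: 6 black — skip
      9→4: 4 black — skip
      9→7: 7 black — skip
    9 black
    10 gray
      10→6: 6 black — skip
    10 black
    1 gray
    1 black
  3 black
  8→9: 9 black — skip
  8→7: 7 black — skip
  8→0: 0 black — skip
8 black
2 gray
  2→10: 10 black — skip
  2→6: 6 black — skip
  2→3: 3 black — skip
2 black
11 gray
  5 gray
    5→0: 0 black — skip
    5→4: 4 black — skip
  5 black
  11→8: 8 black — skip
  11→2: 2 black — skip
  11→1: 1 black — skip
  11→0: 0 black — skip
  11→7: 7 black — skip
11 black
Every edge goes to a white or black vertex — no back edge, so the graph is acyclic.

No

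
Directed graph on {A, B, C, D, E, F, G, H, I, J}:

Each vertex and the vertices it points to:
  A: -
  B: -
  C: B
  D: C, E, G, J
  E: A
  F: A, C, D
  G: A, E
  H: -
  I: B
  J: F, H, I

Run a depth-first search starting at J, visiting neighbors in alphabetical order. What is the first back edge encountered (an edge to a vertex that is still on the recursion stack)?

D→J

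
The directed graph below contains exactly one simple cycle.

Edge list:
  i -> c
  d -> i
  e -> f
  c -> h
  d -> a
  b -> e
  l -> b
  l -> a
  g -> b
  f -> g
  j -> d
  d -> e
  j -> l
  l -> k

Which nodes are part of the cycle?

b, e, f, g

DFS with gray/black marking from e:
e gray
  f gray
    g gray
      b gray
        b→e: e is gray → back edge
Back edge closes the cycle e → f → g → b → e; its vertices are {b, e, f, g}.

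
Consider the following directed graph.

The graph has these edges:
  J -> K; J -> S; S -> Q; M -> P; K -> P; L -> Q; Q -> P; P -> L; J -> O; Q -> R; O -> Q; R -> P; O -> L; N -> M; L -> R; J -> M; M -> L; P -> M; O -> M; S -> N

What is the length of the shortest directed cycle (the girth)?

For each vertex v, BFS finds the shortest path from v back to v.
The shortest such closed walk is P → M → P, length 2.

2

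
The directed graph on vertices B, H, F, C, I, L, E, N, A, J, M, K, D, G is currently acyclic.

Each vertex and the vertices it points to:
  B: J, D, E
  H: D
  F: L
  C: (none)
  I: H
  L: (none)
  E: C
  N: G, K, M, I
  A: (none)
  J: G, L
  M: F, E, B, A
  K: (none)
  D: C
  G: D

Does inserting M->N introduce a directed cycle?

Adding M→N creates a cycle iff N can already reach M.
Path from N: N → M.
So N → … → M → N is a cycle.

Yes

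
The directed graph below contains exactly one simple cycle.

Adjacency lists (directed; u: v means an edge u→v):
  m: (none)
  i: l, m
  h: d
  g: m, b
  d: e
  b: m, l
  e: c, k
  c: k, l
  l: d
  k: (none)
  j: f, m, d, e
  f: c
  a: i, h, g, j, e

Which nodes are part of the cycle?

c, d, e, l

DFS with gray/black marking from d:
d gray
  e gray
    c gray
      k gray
      k black
      l gray
        l→d: d is gray → back edge
Back edge closes the cycle d → e → c → l → d; its vertices are {c, d, e, l}.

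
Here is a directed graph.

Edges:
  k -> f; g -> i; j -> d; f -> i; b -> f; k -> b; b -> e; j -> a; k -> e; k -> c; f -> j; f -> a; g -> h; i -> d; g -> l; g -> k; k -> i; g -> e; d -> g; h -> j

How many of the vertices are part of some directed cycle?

A vertex is on a directed cycle iff it belongs to a strongly connected component of size ≥ 2 (or has a self-loop).
The vertices on cycles are {b, d, f, g, h, i, j, k} — 8 in total.

8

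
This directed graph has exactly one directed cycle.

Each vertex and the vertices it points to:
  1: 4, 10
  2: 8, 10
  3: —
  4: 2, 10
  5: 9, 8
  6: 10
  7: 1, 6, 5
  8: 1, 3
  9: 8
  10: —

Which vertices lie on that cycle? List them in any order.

DFS with gray/black marking from 1:
1 gray
  4 gray
    2 gray
      8 gray
        8→1: 1 is gray → back edge
Back edge closes the cycle 1 → 4 → 2 → 8 → 1; its vertices are {1, 2, 4, 8}.

1, 2, 4, 8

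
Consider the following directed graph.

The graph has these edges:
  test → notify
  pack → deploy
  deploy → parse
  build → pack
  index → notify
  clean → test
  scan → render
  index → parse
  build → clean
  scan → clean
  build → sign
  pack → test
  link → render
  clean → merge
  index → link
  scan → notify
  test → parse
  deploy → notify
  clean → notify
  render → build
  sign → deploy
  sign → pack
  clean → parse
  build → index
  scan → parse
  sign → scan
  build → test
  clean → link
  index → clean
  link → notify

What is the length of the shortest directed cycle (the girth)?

4

For each vertex v, BFS finds the shortest path from v back to v.
The shortest such closed walk is render → build → sign → scan → render, length 4.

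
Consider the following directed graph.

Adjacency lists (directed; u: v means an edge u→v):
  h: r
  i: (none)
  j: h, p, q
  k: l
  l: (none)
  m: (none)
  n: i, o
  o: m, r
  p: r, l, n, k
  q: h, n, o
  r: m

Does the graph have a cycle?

DFS with white/gray/black marking, starting from o:
o gray
  m gray
  m black
  r gray
    r→m: m black — skip
  r black
o black
h gray
  h→r: r black — skip
h black
i gray
i black
j gray
  j→h: h black — skip
  p gray
    p→r: r black — skip
    l gray
    l black
    n gray
      n→i: i black — skip
      n→o: o black — skip
    n black
    k gray
      k→l: l black — skip
    k black
  p black
  q gray
    q→h: h black — skip
    q→n: n black — skip
    q→o: o black — skip
  q black
j black
Every edge goes to a white or black vertex — no back edge, so the graph is acyclic.

No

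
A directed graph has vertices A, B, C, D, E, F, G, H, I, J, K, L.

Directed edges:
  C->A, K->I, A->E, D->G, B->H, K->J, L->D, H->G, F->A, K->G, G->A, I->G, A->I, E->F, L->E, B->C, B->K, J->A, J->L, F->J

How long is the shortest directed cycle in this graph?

3

For each vertex v, BFS finds the shortest path from v back to v.
The shortest such closed walk is I → G → A → I, length 3.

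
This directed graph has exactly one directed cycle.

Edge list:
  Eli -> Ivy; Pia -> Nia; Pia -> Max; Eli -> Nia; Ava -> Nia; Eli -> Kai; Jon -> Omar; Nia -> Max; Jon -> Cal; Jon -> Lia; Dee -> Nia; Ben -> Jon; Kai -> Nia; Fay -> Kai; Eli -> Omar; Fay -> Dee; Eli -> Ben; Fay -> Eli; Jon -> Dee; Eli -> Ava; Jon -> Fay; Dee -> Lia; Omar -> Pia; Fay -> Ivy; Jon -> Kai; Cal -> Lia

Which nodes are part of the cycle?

Ben, Eli, Fay, Jon

DFS with gray/black marking from Fay:
Fay gray
  Ivy gray
  Ivy black
  Kai gray
    Nia gray
      Max gray
      Max black
    Nia black
  Kai black
  Eli gray
    Ava gray
      Ava→Nia: Nia black — skip
    Ava black
    Eli→Ivy: Ivy black — skip
    Ben gray
      Jon gray
        Dee gray
          Lia gray
          Lia black
          Dee→Nia: Nia black — skip
        Dee black
        Jon→Kai: Kai black — skip
        Jon→Lia: Lia black — skip
        Cal gray
          Cal→Lia: Lia black — skip
        Cal black
        Omar gray
          Pia gray
            Pia→Nia: Nia black — skip
            Pia→Max: Max black — skip
          Pia black
        Omar black
        Jon→Fay: Fay is gray → back edge
Back edge closes the cycle Fay → Eli → Ben → Jon → Fay; its vertices are {Ben, Eli, Fay, Jon}.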